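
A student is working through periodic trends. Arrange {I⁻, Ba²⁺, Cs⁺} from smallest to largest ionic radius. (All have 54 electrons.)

All of these have 54 electrons, so size is governed by nuclear charge alone: the more protons, the stronger the pull on the same electron cloud, and the smaller the ion.
Nuclear charges: Ba²⁺ (Z=56), Cs⁺ (Z=55), I⁻ (Z=53).
Smallest to largest: Ba²⁺ < Cs⁺ < I⁻.

Ba²⁺, Cs⁺, I⁻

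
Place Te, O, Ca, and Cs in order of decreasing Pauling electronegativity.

O > Te > Ca > Cs

Electronegativity increases across a period and decreases down a group, tracking effective nuclear charge and atomic size.
These span different periods and groups, so the two trends combine.
Ca > Cs: both effects reinforce here, so Ca is clearly the higher of the two.
Te > Ca: the two effects oppose for this pair; the across-period effect wins (2.10 vs 1.00).
O > Te: they share group 16; the group trend gives O the larger value.
Approximate values (Pauling): O 3.44, Ca 1.00, Te 2.10, Cs 0.79.
So from highest to lowest: O > Te > Ca > Cs.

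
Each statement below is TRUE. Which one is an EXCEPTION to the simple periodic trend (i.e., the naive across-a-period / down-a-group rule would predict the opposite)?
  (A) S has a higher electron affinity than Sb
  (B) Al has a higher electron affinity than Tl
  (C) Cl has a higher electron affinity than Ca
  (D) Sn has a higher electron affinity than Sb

The general trend: electron affinity increases across a period and decreases down a group.
(A) S (period 3, group 16) vs Sb (period 5, group 15): the stated order agrees with the simple trend.
(B) Al (period 3, group 13) vs Tl (period 6, group 13): the stated order agrees with the simple trend.
(C) Cl (period 3, group 17) vs Ca (period 4, group 2): the stated order agrees with the simple trend.
(D) Sn (period 5, group 14) vs Sb (period 5, group 15): the stated order contradicts the simple trend.
The exception is (D): adding an electron to Sb's half-filled 5p³ is unfavourable, so Sn has the more exothermic EA.

(D)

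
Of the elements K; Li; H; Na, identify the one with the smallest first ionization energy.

H is in period 1, group 1; Li is in period 2, group 1; Na is in period 3, group 1; K is in period 4, group 1.
IE₁ increases left→right with effective nuclear charge and decreases top→bottom as the valence shell moves farther out.
All are in group 1, so first ionization energy increases up the group.
The smallest first ionization energy among these belongs to K.

K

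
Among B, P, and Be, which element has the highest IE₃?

IE_3 is the cost of taking one more electron from the +2 cation: B²⁺ still has 1 valence electron; P²⁺ still has 3 valence electrons; Be²⁺ is the bare [He] core.
Core electrons are held far more tightly than valence electrons, so Be tops the IE_3 order.
Valence configurations: B²⁺ [He]2s¹, P²⁺ [Ne]3s²3p¹.
Approximate IE_3 values (kJ/mol): B 3660, P 2914, Be 14849.
Putting it together, IE_3: P < B < Be.

Be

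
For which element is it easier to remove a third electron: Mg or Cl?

Cl

Consider each +2 ion: Mg²⁺ is the bare [Ne] core; Cl²⁺ still has 5 valence electrons.
Breaking into a closed-shell core is much more expensive than removing a leftover valence electron — Mg has the largest IE_3 here.
The numbers (kJ/mol): Mg 7733, Cl 3822.
Putting it together, IE_3: Cl < Mg.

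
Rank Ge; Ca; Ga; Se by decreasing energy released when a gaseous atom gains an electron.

Ca is in period 4, group 2; Ga is in period 4, group 13; Ge is in period 4, group 14; Se is in period 4, group 16.
Atoms with high Z_eff and room in the valence shell (especially the halogens) have the most exothermic electron affinities.
All lie in period 4, so electron affinity increases left to right.
So from highest to lowest: Se > Ge > Ga > Ca.

Se, Ge, Ga, Ca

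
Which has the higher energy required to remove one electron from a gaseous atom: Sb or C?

C is in period 2, group 14; Sb is in period 5, group 15.
Removing the outermost electron gets harder across a period and easier down a group.
Here both period and group differ, so the two effects have to be weighed against each other.
C > Sb: period and group pull opposite ways; the down-group shift dominates (1086 vs 831 kJ/mol).
Tabulated first ionization energy (kJ/mol): C 1086, Sb 831.
So C has the higher energy required to remove one electron from a gaseous atom (C > Sb).

C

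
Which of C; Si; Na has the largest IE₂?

After 1 electron has been removed, what remains? C⁺ still has 3 valence electrons; Si⁺ still has 3 valence electrons; Na⁺ is the bare [Ne] core.
Pulling an electron out of a noble-gas core costs far more than removing a remaining valence electron, so Na sits at the high end of IE_2.
Valence configurations: C⁺ [He]2s²2p¹, Si⁺ [Ne]3s²3p¹.
Approximate IE_2 values (kJ/mol): C 2353, Si 1577, Na 4562.
Putting it together, IE_2: Si < C < Na.

Na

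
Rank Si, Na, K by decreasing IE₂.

After 1 electron has been removed, what remains? Si⁺ still has 3 valence electrons; Na⁺ is the bare [Ne] core; K⁺ is the bare [Ar] core.
Core electrons are held far more tightly than valence electrons, so K and Na top the IE_2 order.
The numbers (kJ/mol): Si 1577, Na 4562, K 3052.
Putting it together, IE_2: Si < K < Na.

Na > K > Si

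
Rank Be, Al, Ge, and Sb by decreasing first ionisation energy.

Be > Sb > Ge > Al

Be is in period 2, group 2; Al is in period 3, group 13; Ge is in period 4, group 14; Sb is in period 5, group 15.
First ionization energy rises across a period (greater Z_eff holds electrons more tightly) and falls down a group (valence electrons are farther from the nucleus).
A diagonal step moves right (one effect) and down (the opposite effect) at once.
Ge > Al: period and group pull opposite ways; the across-period shift dominates (762 vs 578 kJ/mol).
Sb > Ge: period and group pull opposite ways; the across-period shift dominates (831 vs 762 kJ/mol).
Be > Sb: the two effects oppose for this pair; the down-group effect wins (900 vs 831 kJ/mol).
Approximate values (kJ/mol): Be 900, Al 578, Ge 762, Sb 831.
So from highest to lowest: Be > Sb > Ge > Al.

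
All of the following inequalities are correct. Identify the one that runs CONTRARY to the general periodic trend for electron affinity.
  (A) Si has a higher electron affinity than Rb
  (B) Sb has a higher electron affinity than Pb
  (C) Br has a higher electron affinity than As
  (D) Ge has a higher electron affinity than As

(D)

The general trend: electron affinity increases across a period and decreases down a group.
(A) Si (period 3, group 14) vs Rb (period 5, group 1): the stated order agrees with the simple trend.
(B) Sb (period 5, group 15) vs Pb (period 6, group 14): the stated order agrees with the simple trend.
(C) Br (period 4, group 17) vs As (period 4, group 15): the stated order agrees with the simple trend.
(D) Ge (period 4, group 14) vs As (period 4, group 15): the stated order contradicts the simple trend.
The exception is (D): adding an electron to As's half-filled 4p³ is unfavourable, so Ge (4p²) has the more exothermic EA.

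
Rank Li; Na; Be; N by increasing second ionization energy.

IE_2 is the cost of taking one more electron from the +1 cation: Li⁺ is the bare [He] core; Na⁺ is the bare [Ne] core; Be⁺ still has 1 valence electron; N⁺ still has 4 valence electrons.
Core electrons are held far more tightly than valence electrons, so Na and Li top the IE_2 order.
Valence configurations: Be⁺ [He]2s¹, N⁺ [He]2s²2p².
Tabulated IE_2 (kJ/mol): Li 7298, Na 4562, Be 1757, N 2856.
Hence IE_2: Be < N < Na < Li.

Be, N, Na, Li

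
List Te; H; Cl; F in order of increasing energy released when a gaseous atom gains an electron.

H < Te < F < Cl

Atoms with high Z_eff and room in the valence shell (especially the halogens) have the most exothermic electron affinities.
Here both period and group differ, so the two effects have to be weighed against each other.
Te > H: period and group pull opposite ways; the across-period shift dominates (190 vs 73 kJ/mol).
F > Te: relative to Te, both the across-period and down-group shifts push F's electron affinity up.
Cl > F: this pair runs against the simple trend — see the exception note.
Note the exception: Cl has a higher electron affinity than F, contrary to the simple trend — F's small 2p subshell makes the incoming electron feel strong e⁻–e⁻ repulsion, so Cl actually releases more energy on gaining an electron.
Approximate values (kJ/mol): H 73, F 328, Cl 349, Te 190.
So from lowest to highest: H < Te < F < Cl.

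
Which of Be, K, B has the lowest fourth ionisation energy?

The fourth ionization energy removes an electron from the +3 ion. For each element: Be³⁺ is already 1 electron into the core; K³⁺ is already 2 electrons into the core; B³⁺ is the bare [He] core.
All of these are removing an electron from a noble-gas core or deeper; the smaller core (lower principal quantum number) is held far more tightly, and within a period the higher nuclear charge binds the same core more tightly.
The numbers (kJ/mol): Be 21007, K 5877, B 25026.
Hence IE_4: K < Be < B.

K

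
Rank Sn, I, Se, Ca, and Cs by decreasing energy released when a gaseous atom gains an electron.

I, Se, Sn, Cs, Ca

Ca is in period 4, group 2; Se is in period 4, group 16; Sn is in period 5, group 14; I is in period 5, group 17; Cs is in period 6, group 1.
Adding an electron releases more energy for atoms nearer the top right (short of the noble gases).
Here both period and group differ, so the two effects have to be weighed against each other.
Cs > Ca: this pair runs against the simple trend — see the exception note.
Sn > Cs: both effects reinforce here, so Sn is clearly the higher of the two.
Se > Sn: relative to Sn, both the across-period and down-group shifts push Se's electron affinity up.
I > Se: the two effects oppose for this pair; the across-period effect wins (295 vs 195 kJ/mol).
Note the exception: Cs has a higher electron affinity than Ca, contrary to the simple trend — adding an electron to Ca (ns²) has to open a new, higher-energy np subshell, which is unfavourable.
Tabulated electron affinity (kJ/mol): Ca 2, Se 195, Sn 107, I 295, Cs 46.
So from highest to lowest: I > Se > Sn > Cs > Ca.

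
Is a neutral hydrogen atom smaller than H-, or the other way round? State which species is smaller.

H

Forming H- adds 1 electron to H. More electron–electron repulsion in the same shell, with unchanged nuclear charge, lets the cloud expand.
An anion is larger than its parent atom: H- > H.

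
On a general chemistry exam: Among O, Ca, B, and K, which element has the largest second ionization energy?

IE_2 is the cost of taking one more electron from the +1 cation: O⁺ still has 5 valence electrons; Ca⁺ still has 1 valence electron; B⁺ still has 2 valence electrons; K⁺ is the bare [Ar] core.
Usually core removal costs more than valence removal, but here the competition is close: a tightly held n=2 valence electron can cost more to remove than an n=3 core electron, so the actual values have to decide it.
Valence configurations: O⁺ [He]2s²2p³, Ca⁺ [Ar]4s¹, B⁺ [He]2s².
The numbers (kJ/mol): O 3388, Ca 1145, B 2427, K 3052.
Overall IE_2 order: Ca < B < K < O.

O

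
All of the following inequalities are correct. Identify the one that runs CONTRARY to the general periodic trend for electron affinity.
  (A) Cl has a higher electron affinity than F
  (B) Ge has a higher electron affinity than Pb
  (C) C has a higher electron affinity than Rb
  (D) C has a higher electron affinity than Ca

The general trend: electron affinity increases across a period and decreases down a group.
(A) Cl (period 3, group 17) vs F (period 2, group 17): the stated order contradicts the simple trend.
(B) Ge (period 4, group 14) vs Pb (period 6, group 14): the stated order agrees with the simple trend.
(C) C (period 2, group 14) vs Rb (period 5, group 1): the stated order agrees with the simple trend.
(D) C (period 2, group 14) vs Ca (period 4, group 2): the stated order agrees with the simple trend.
The exception is (A): F's small 2p subshell makes the incoming electron feel strong e⁻–e⁻ repulsion, so Cl actually releases more energy on gaining an electron.

(A)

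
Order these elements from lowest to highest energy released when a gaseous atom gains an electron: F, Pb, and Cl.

Pb < F < Cl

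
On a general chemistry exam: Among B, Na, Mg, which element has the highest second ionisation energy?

Na

After 1 electron has been removed, what remains? B⁺ still has 2 valence electrons; Na⁺ is the bare [Ne] core; Mg⁺ still has 1 valence electron.
Breaking into a closed-shell core is much more expensive than removing a leftover valence electron — Na has the largest IE_2 here.
Valence configurations: B⁺ [He]2s², Mg⁺ [Ne]3s¹.
Approximate IE_2 values (kJ/mol): B 2427, Na 4562, Mg 1451.
So the second ionization energies run Mg < B < Na.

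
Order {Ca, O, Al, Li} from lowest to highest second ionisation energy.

Ca, Al, O, Li

IE_2 is the cost of taking one more electron from the +1 cation: Ca⁺ still has 1 valence electron; O⁺ still has 5 valence electrons; Al⁺ still has 2 valence electrons; Li⁺ is the bare [He] core.
Pulling an electron out of a noble-gas core costs far more than removing a remaining valence electron, so Li sits at the high end of IE_2.
Valence configurations: Ca⁺ [Ar]4s¹, O⁺ [He]2s²2p³, Al⁺ [Ne]3s².
Approximate IE_2 values (kJ/mol): Ca 1145, O 3388, Al 1817, Li 7298.
Overall IE_2 order: Ca < Al < O < Li.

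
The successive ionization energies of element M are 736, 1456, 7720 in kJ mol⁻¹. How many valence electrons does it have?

2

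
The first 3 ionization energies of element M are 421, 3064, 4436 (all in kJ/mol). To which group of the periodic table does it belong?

Group 1

Look for the largest jump between consecutive ionization energies: IE2/IE1 ≈ 7.3, far larger than any earlier ratio.
That jump marks the point where a core electron is being removed. So the atom has 1 valence electron.
A main-group element with 1 valence electron is in group 1.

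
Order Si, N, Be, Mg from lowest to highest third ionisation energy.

Consider each +2 ion: Si²⁺ still has 2 valence electrons; N²⁺ still has 3 valence electrons; Be²⁺ is the bare [He] core; Mg²⁺ is the bare [Ne] core.
Breaking into a closed-shell core is much more expensive than removing a leftover valence electron — Mg and Be have the largest IE_3 here.
Valence configurations: Si²⁺ [Ne]3s², N²⁺ [He]2s²2p¹.
The numbers (kJ/mol): Si 3232, N 4578, Be 14849, Mg 7733.
Putting it together, IE_3: Si < N < Mg < Be.

Si, N, Mg, Be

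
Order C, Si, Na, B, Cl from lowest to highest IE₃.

Si < B < Cl < C < Na

After 2 electrons have been removed, what remains? C²⁺ still has 2 valence electrons; Si²⁺ still has 2 valence electrons; Na²⁺ is already 1 electron into the core; B²⁺ still has 1 valence electron; Cl²⁺ still has 5 valence electrons.
Core electrons are held far more tightly than valence electrons, so Na tops the IE_3 order.
Valence configurations: C²⁺ [He]2s², Si²⁺ [Ne]3s², B²⁺ [He]2s¹, Cl²⁺ [Ne]3s²3p³.
The numbers (kJ/mol): C 4620, Si 3232, Na 6910, B 3660, Cl 3822.
So the third ionization energies run Si < B < Cl < C < Na.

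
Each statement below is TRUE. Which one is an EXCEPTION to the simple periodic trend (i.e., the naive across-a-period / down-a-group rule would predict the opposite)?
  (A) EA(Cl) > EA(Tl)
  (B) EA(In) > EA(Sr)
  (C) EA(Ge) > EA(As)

The general trend: electron affinity increases across a period and decreases down a group.
(A) Cl (period 3, group 17) vs Tl (period 6, group 13): the stated order agrees with the simple trend.
(B) In (period 5, group 13) vs Sr (period 5, group 2): the stated order agrees with the simple trend.
(C) Ge (period 4, group 14) vs As (period 4, group 15): the stated order contradicts the simple trend.
The exception is (C): adding an electron to As's half-filled 4p³ is unfavourable, so Ge (4p²) has the more exothermic EA.

(C)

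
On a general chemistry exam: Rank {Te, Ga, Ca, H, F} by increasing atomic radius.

H is in period 1, group 1; F is in period 2, group 17; Ca is in period 4, group 2; Ga is in period 4, group 13; Te is in period 5, group 16.
Moving right in a period, electrons are added to the same shell under a stronger nuclear pull, so atoms get smaller; moving down, a new shell is opened and atoms get larger.
These span different periods and groups, so the two trends combine.
F > H: the two effects oppose for this pair; the down-group effect wins (64 vs 32 pm).
Ga > F: relative to F, both the across-period and down-group shifts push Ga's atomic radius up.
Te > Ga: the two effects oppose for this pair; the down-group effect wins (136 vs 124 pm).
Ca > Te: the two effects oppose for this pair; the across-period effect wins (171 vs 136 pm).
Tabulated atomic radius (pm): H 32, F 64, Ca 171, Ga 124, Te 136.
So from smallest to largest: H < F < Ga < Te < Ca.

H < F < Ga < Te < Ca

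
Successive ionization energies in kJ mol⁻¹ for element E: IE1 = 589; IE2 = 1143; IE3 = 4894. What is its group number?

Look for the largest jump between consecutive ionization energies: IE3/IE2 ≈ 4.3, far larger than any earlier ratio.
That jump marks the point where a core electron is being removed. So the atom has 2 valence electrons.
A main-group element with 2 valence electrons is in group 2.

Group 2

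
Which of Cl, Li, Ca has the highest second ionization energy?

Li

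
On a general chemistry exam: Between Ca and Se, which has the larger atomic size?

Moving right in a period, electrons are added to the same shell under a stronger nuclear pull, so atoms get smaller; moving down, a new shell is opened and atoms get larger.
All lie in period 4, so atomic radius increases right to left.
So Ca has the larger atomic size (Ca > Se).

Ca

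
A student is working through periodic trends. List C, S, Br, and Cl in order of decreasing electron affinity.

C is in period 2, group 14; S is in period 3, group 16; Cl is in period 3, group 17; Br is in period 4, group 17.
EA tends to increase across a period and decrease down a group, though the pattern is less regular than for IE or radius.
These span different periods and groups, so the two trends combine.
S > C: the two effects oppose for this pair; the across-period effect wins (200 vs 122 kJ/mol).
Br > S: period and group pull opposite ways; the across-period shift dominates (325 vs 200 kJ/mol).
Cl > Br: they share group 17; the group trend gives Cl the larger value.
Tabulated electron affinity (kJ/mol): C 122, S 200, Cl 349, Br 325.
So from highest to lowest: Cl > Br > S > C.

Cl, Br, S, C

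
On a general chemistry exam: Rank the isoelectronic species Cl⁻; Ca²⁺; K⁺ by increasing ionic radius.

Ca²⁺ < K⁺ < Cl⁻

All of these have 18 electrons, so size is governed by nuclear charge alone: the more protons, the stronger the pull on the same electron cloud, and the smaller the ion.
Nuclear charges: Ca²⁺ (Z=20), K⁺ (Z=19), Cl⁻ (Z=17).
Smallest to largest: Ca²⁺ < K⁺ < Cl⁻.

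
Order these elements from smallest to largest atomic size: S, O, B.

O < B < S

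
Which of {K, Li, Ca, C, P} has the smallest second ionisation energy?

The second ionization energy removes an electron from the +1 ion. For each element: K⁺ is the bare [Ar] core; Li⁺ is the bare [He] core; Ca⁺ still has 1 valence electron; C⁺ still has 3 valence electrons; P⁺ still has 4 valence electrons.
Core electrons are held far more tightly than valence electrons, so K and Li top the IE_2 order.
Valence configurations: Ca⁺ [Ar]4s¹, C⁺ [He]2s²2p¹, P⁺ [Ne]3s²3p².
Approximate IE_2 values (kJ/mol): K 3052, Li 7298, Ca 1145, C 2353, P 1907.
So the second ionization energies run Ca < P < C < K < Li.

Ca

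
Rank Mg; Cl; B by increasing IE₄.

Cl, Mg, B

Consider each +3 ion: Mg³⁺ is already 1 electron into the core; Cl³⁺ still has 4 valence electrons; B³⁺ is the bare [He] core.
Breaking into a closed-shell core is much more expensive than removing a leftover valence electron — Mg and B have the largest IE_4 here.
Approximate IE_4 values (kJ/mol): Mg 10543, Cl 5159, B 25026.
Hence IE_4: Cl < Mg < B.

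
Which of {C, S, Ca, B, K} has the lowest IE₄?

S

After 3 electrons have been removed, what remains? C³⁺ still has 1 valence electron; S³⁺ still has 3 valence electrons; Ca³⁺ is already 1 electron into the core; B³⁺ is the bare [He] core; K³⁺ is already 2 electrons into the core.
Usually core removal costs more than valence removal, but here the competition is close: a tightly held n=2 valence electron can cost more to remove than an n=3 core electron, so the actual values have to decide it.
Valence configurations: C³⁺ [He]2s¹, S³⁺ [Ne]3s²3p¹.
Tabulated IE_4 (kJ/mol): C 6223, S 4556, Ca 6491, B 25026, K 5877.
Hence IE_4: S < K < C < Ca < B.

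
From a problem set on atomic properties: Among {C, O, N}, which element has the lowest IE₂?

After 1 electron has been removed, what remains? C⁺ still has 3 valence electrons; O⁺ still has 5 valence electrons; N⁺ still has 4 valence electrons.
All are still removing valence electrons, so compare the +1 ions as you would atoms: IE_2 generally rises across a period (higher Z_eff) and falls down a group (larger shell), subject to the usual subshell exceptions.
Valence configurations: C⁺ [He]2s²2p¹, O⁺ [He]2s²2p³, N⁺ [He]2s²2p².
Tabulated IE_2 (kJ/mol): C 2353, O 3388, N 2856.
Hence IE_2: C < N < O.

C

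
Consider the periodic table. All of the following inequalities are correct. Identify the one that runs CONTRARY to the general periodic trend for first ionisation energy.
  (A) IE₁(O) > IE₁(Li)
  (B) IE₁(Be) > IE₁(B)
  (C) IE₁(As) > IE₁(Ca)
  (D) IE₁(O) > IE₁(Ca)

The general trend: first ionisation energy increases across a period and decreases down a group.
(A) O (period 2, group 16) vs Li (period 2, group 1): the stated order agrees with the simple trend.
(B) Be (period 2, group 2) vs B (period 2, group 13): the stated order contradicts the simple trend.
(C) As (period 4, group 15) vs Ca (period 4, group 2): the stated order agrees with the simple trend.
(D) O (period 2, group 16) vs Ca (period 4, group 2): the stated order agrees with the simple trend.
The exception is (B): removing B's lone 2p electron is easier than breaking Be's filled 2s².

(B)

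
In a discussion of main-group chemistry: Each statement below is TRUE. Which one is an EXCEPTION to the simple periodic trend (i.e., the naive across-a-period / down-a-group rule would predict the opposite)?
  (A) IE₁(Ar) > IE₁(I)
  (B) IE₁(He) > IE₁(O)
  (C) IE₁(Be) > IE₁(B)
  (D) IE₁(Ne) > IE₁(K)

(C)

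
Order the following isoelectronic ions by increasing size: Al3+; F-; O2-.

Al3+, F-, O2-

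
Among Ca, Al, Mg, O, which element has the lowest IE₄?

Ca

After 3 electrons have been removed, what remains? Ca³⁺ is already 1 electron into the core; Al³⁺ is the bare [Ne] core; Mg³⁺ is already 1 electron into the core; O³⁺ still has 3 valence electrons.
Usually core removal costs more than valence removal, but here the competition is close: a tightly held n=2 valence electron can cost more to remove than an n=3 core electron, so the actual values have to decide it.
Approximate IE_4 values (kJ/mol): Ca 6491, Al 11577, Mg 10543, O 7469.
Putting it together, IE_4: Ca < O < Mg < Al.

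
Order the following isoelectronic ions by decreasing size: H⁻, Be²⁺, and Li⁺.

H⁻ > Li⁺ > Be²⁺

All of these have 2 electrons, so size is governed by nuclear charge alone: the more protons, the stronger the pull on the same electron cloud, and the smaller the ion.
Nuclear charges: Be²⁺ (Z=4), Li⁺ (Z=3), H⁻ (Z=1).
Largest to smallest: H⁻ > Li⁺ > Be²⁺.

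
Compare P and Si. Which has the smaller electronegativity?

Si is in period 3, group 14; P is in period 3, group 15.
Smaller atoms with higher effective nuclear charge are more electronegative.
All lie in period 3, so electronegativity increases left to right.
So Si has the smaller electronegativity (Si < P).

Si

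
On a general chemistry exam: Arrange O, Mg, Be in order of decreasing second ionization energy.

After 1 electron has been removed, what remains? O⁺ still has 5 valence electrons; Mg⁺ still has 1 valence electron; Be⁺ still has 1 valence electron.
All are still removing valence electrons, so compare the +1 ions as you would atoms: IE_2 generally rises across a period (higher Z_eff) and falls down a group (larger shell), subject to the usual subshell exceptions.
Valence configurations: O⁺ [He]2s²2p³, Mg⁺ [Ne]3s¹, Be⁺ [He]2s¹.
Tabulated IE_2 (kJ/mol): O 3388, Mg 1451, Be 1757.
Putting it together, IE_2: Mg < Be < O.

O, Be, Mg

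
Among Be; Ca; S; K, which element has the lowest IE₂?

IE_2 is the cost of taking one more electron from the +1 cation: Be⁺ still has 1 valence electron; Ca⁺ still has 1 valence electron; S⁺ still has 5 valence electrons; K⁺ is the bare [Ar] core.
Pulling an electron out of a noble-gas core costs far more than removing a remaining valence electron, so K sits at the high end of IE_2.
Valence configurations: Be⁺ [He]2s¹, Ca⁺ [Ar]4s¹, S⁺ [Ne]3s²3p³.
Approximate IE_2 values (kJ/mol): Be 1757, Ca 1145, S 2252, K 3052.
Hence IE_2: Ca < Be < S < K.

Ca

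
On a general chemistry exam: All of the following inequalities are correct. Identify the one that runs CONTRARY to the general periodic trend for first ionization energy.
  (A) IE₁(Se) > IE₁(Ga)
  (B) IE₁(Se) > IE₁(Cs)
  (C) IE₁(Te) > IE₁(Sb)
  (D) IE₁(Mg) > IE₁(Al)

(D)

The general trend: first ionization energy increases across a period and decreases down a group.
(A) Se (period 4, group 16) vs Ga (period 4, group 13): the stated order agrees with the simple trend.
(B) Se (period 4, group 16) vs Cs (period 6, group 1): the stated order agrees with the simple trend.
(C) Te (period 5, group 16) vs Sb (period 5, group 15): the stated order agrees with the simple trend.
(D) Mg (period 3, group 2) vs Al (period 3, group 13): the stated order contradicts the simple trend.
The exception is (D): Al's single 3p electron is easier to remove than one from Mg's filled 3s².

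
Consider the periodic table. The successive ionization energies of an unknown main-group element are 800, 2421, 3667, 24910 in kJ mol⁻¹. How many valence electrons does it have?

3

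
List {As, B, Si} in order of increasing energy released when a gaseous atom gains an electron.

B < As < Si

B is in period 2, group 13; Si is in period 3, group 14; As is in period 4, group 15.
Electron affinity generally becomes more exothermic across a period toward the halogens and less exothermic down a group.
These sit on a diagonal, where the across-period and down-group effects partly cancel.
As > B: the two effects oppose for this pair; the across-period effect wins (78 vs 27 kJ/mol).
Si > As: the two effects oppose for this pair; the down-group effect wins (134 vs 78 kJ/mol).
For reference (kJ/mol): B 27, Si 134, As 78.
So from lowest to highest: B < As < Si.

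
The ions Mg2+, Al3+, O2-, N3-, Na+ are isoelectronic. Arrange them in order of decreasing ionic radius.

N3-, O2-, Na+, Mg2+, Al3+

All of these have 10 electrons, so size is governed by nuclear charge alone: the more protons, the stronger the pull on the same electron cloud, and the smaller the ion.
Nuclear charges: Al3+ (Z=13), Mg2+ (Z=12), Na+ (Z=11), O2- (Z=8), N3- (Z=7).
Largest to smallest: N3- > O2- > Na+ > Mg2+ > Al3+.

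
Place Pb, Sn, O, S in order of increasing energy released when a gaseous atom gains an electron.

O is in period 2, group 16; S is in period 3, group 16; Sn is in period 5, group 14; Pb is in period 6, group 14.
EA tends to increase across a period and decrease down a group, though the pattern is less regular than for IE or radius.
Neither a single period nor a single group — weigh both effects.
Sn > Pb: they share group 14; the group trend gives Sn the larger value.
O > Sn: relative to Sn, both the across-period and down-group shifts push O's electron affinity up.
S > O: this pair runs against the simple trend — see the exception note.
Note the exception: S has a higher electron affinity than O, contrary to the simple trend — the compact 2p subshell of O repels the added electron more than S's larger 3p does.
For reference (kJ/mol): O 141, S 200, Sn 107, Pb 35.
So from lowest to highest: Pb < Sn < O < S.

Pb, Sn, O, S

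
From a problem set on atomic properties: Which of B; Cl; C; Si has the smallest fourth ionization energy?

Si

The fourth ionization energy removes an electron from the +3 ion. For each element: B³⁺ is the bare [He] core; Cl³⁺ still has 4 valence electrons; C³⁺ still has 1 valence electron; Si³⁺ still has 1 valence electron.
Pulling an electron out of a noble-gas core costs far more than removing a remaining valence electron, so B sits at the high end of IE_4.
Valence configurations: Cl³⁺ [Ne]3s²3p², C³⁺ [He]2s¹, Si³⁺ [Ne]3s¹.
Approximate IE_4 values (kJ/mol): B 25026, Cl 5159, C 6223, Si 4356.
So the fourth ionization energies run Si < Cl < C < B.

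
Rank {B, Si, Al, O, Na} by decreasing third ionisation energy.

Na, O, B, Si, Al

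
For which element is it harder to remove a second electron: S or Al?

IE_2 is the cost of taking one more electron from the +1 cation: S⁺ still has 5 valence electrons; Al⁺ still has 2 valence electrons.
All are still removing valence electrons, so compare the +1 ions as you would atoms: IE_2 generally rises across a period (higher Z_eff) and falls down a group (larger shell), subject to the usual subshell exceptions.
Valence configurations: S⁺ [Ne]3s²3p³, Al⁺ [Ne]3s².
Approximate IE_2 values (kJ/mol): S 2252, Al 1817.
Putting it together, IE_2: Al < S.

S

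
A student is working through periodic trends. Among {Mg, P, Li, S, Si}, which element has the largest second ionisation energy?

IE_2 is the cost of taking one more electron from the +1 cation: Mg⁺ still has 1 valence electron; P⁺ still has 4 valence electrons; Li⁺ is the bare [He] core; S⁺ still has 5 valence electrons; Si⁺ still has 3 valence electrons.
Core electrons are held far more tightly than valence electrons, so Li tops the IE_2 order.
Valence configurations: Mg⁺ [Ne]3s¹, P⁺ [Ne]3s²3p², S⁺ [Ne]3s²3p³, Si⁺ [Ne]3s²3p¹.
Approximate IE_2 values (kJ/mol): Mg 1451, P 1907, Li 7298, S 2252, Si 1577.
Hence IE_2: Mg < Si < P < S < Li.

Li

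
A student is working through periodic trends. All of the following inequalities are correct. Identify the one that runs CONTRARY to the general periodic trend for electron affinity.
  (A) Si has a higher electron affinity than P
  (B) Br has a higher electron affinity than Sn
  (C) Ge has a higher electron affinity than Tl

The general trend: electron affinity increases across a period and decreases down a group.
(A) Si (period 3, group 14) vs P (period 3, group 15): the stated order contradicts the simple trend.
(B) Br (period 4, group 17) vs Sn (period 5, group 14): the stated order agrees with the simple trend.
(C) Ge (period 4, group 14) vs Tl (period 6, group 13): the stated order agrees with the simple trend.
The exception is (A): adding an electron to P's half-filled 3p³ is unfavourable, so Si (3p²) has the more exothermic EA.

(A)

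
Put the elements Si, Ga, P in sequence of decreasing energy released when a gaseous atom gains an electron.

EA tends to increase across a period and decrease down a group, though the pattern is less regular than for IE or radius.
Neither a single period nor a single group — weigh both effects.
P > Ga: both effects reinforce here, so P is clearly the higher of the two.
Si > P: this pair runs against the simple trend — see the exception note.
Note the exception: Si has a higher electron affinity than P, contrary to the simple trend — adding an electron to P's half-filled 3p³ is unfavourable, so Si (3p²) has the more exothermic EA.
Tabulated electron affinity (kJ/mol): Si 134, P 72, Ga 29.
So from highest to lowest: Si > P > Ga.

Si, P, Ga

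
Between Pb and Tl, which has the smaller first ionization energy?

Tl

IE₁ increases left→right with effective nuclear charge and decreases top→bottom as the valence shell moves farther out.
All lie in period 6, so first ionization energy increases left to right.
So Tl has the smaller first ionization energy (Tl < Pb).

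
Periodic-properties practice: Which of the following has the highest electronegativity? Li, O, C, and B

Li is in period 2, group 1; B is in period 2, group 13; C is in period 2, group 14; O is in period 2, group 16.
Atoms toward the upper right of the periodic table pull bonding electrons most strongly.
All lie in period 2, so electronegativity increases left to right.
The highest electronegativity among these belongs to O.

O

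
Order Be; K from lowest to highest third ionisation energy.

The third ionization energy removes an electron from the +2 ion. For each element: Be²⁺ is the bare [He] core; K²⁺ is already 1 electron into the core.
All of these are removing an electron from a noble-gas core or deeper; the smaller core (lower principal quantum number) is held far more tightly, and within a period the higher nuclear charge binds the same core more tightly.
Approximate IE_3 values (kJ/mol): Be 14849, K 4420.
Overall IE_3 order: K < Be.

K, Be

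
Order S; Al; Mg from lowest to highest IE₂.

Mg < Al < S

IE_2 is the cost of taking one more electron from the +1 cation: S⁺ still has 5 valence electrons; Al⁺ still has 2 valence electrons; Mg⁺ still has 1 valence electron.
All are still removing valence electrons, so compare the +1 ions as you would atoms: IE_2 generally rises across a period (higher Z_eff) and falls down a group (larger shell), subject to the usual subshell exceptions.
Valence configurations: S⁺ [Ne]3s²3p³, Al⁺ [Ne]3s², Mg⁺ [Ne]3s¹.
Approximate IE_2 values (kJ/mol): S 2252, Al 1817, Mg 1451.
Overall IE_2 order: Mg < Al < S.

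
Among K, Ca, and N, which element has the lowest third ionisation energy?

K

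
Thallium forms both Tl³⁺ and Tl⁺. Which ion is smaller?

Both ions have Z = 81 protons, but Tl³⁺ has lost more electrons, so its remaining electrons feel a larger effective nuclear charge per electron and are pulled in more tightly.
Higher positive charge → smaller ion, so Tl⁺ > Tl³⁺.

Tl³⁺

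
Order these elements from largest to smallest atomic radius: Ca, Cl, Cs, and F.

Cs > Ca > Cl > F

Across a period the added protons contract the valence shell; down a group each new principal shell makes the atom larger.
Neither a single period nor a single group — weigh both effects.
Cl > F: Cl sits below F in group 17, so the down-group effect alone puts Cl larger.
Ca > Cl: relative to Cl, both the across-period and down-group shifts push Ca's atomic radius up.
Cs > Ca: relative to Ca, both the across-period and down-group shifts push Cs's atomic radius up.
Tabulated atomic radius (pm): F 64, Cl 99, Ca 171, Cs 232.
So from largest to smallest: Cs > Ca > Cl > F.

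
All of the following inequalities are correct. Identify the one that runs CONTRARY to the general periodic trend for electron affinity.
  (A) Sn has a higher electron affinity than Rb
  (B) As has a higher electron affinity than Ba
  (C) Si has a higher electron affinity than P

(C)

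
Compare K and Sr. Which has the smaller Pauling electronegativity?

K

Smaller atoms with higher effective nuclear charge are more electronegative.
A diagonal step moves right (one effect) and down (the opposite effect) at once.
Sr > K: the two effects oppose for this pair; the across-period effect wins (0.95 vs 0.82).
Tabulated electronegativity (Pauling): K 0.82, Sr 0.95.
So K has the smaller Pauling electronegativity (K < Sr).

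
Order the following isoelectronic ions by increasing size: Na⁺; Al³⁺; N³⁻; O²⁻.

All of these have 10 electrons, so size is governed by nuclear charge alone: the more protons, the stronger the pull on the same electron cloud, and the smaller the ion.
Nuclear charges: Al³⁺ (Z=13), Na⁺ (Z=11), O²⁻ (Z=8), N³⁻ (Z=7).
Smallest to largest: Al³⁺ < Na⁺ < O²⁻ < N³⁻.

Al³⁺ < Na⁺ < O²⁻ < N³⁻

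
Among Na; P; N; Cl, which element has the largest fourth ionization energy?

After 3 electrons have been removed, what remains? Na³⁺ is already 2 electrons into the core; P³⁺ still has 2 valence electrons; N³⁺ still has 2 valence electrons; Cl³⁺ still has 4 valence electrons.
Core electrons are held far more tightly than valence electrons, so Na tops the IE_4 order.
Valence configurations: P³⁺ [Ne]3s², N³⁺ [He]2s², Cl³⁺ [Ne]3s²3p².
Approximate IE_4 values (kJ/mol): Na 9543, P 4964, N 7475, Cl 5159.
Hence IE_4: P < Cl < N < Na.

Na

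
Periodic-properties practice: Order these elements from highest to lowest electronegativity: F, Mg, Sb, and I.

F, I, Sb, Mg

F is in period 2, group 17; Mg is in period 3, group 2; Sb is in period 5, group 15; I is in period 5, group 17.
Atoms toward the upper right of the periodic table pull bonding electrons most strongly.
These span different periods and groups, so the two trends combine.
Sb > Mg: period and group pull opposite ways; the across-period shift dominates (2.05 vs 1.31).
I > Sb: I lies to the right of Sb in period 5, so the across-period effect alone puts I higher.
F > I: they share group 17; the group trend gives F the larger value.
Approximate values (Pauling): F 3.98, Mg 1.31, Sb 2.05, I 2.66.
So from highest to lowest: F > I > Sb > Mg.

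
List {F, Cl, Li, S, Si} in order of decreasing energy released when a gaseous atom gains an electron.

Cl > F > S > Si > Li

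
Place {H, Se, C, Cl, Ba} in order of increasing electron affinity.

Ba < H < C < Se < Cl

H is in period 1, group 1; C is in period 2, group 14; Cl is in period 3, group 17; Se is in period 4, group 16; Ba is in period 6, group 2.
Electron affinity generally becomes more exothermic across a period toward the halogens and less exothermic down a group.
These span different periods and groups, so the two trends combine.
H > Ba: period and group pull opposite ways; the down-group shift dominates (73 vs 14 kJ/mol).
C > H: period and group pull opposite ways; the across-period shift dominates (122 vs 73 kJ/mol).
Se > C: the two effects oppose for this pair; the across-period effect wins (195 vs 122 kJ/mol).
Cl > Se: relative to Se, both the across-period and down-group shifts push Cl's electron affinity up.
Tabulated electron affinity (kJ/mol): H 73, C 122, Cl 349, Se 195, Ba 14.
So from lowest to highest: Ba < H < C < Se < Cl.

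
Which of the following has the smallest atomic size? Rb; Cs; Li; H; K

H is in period 1, group 1; Li is in period 2, group 1; K is in period 4, group 1; Rb is in period 5, group 1; Cs is in period 6, group 1.
Radius decreases left→right (rising Z_eff, same n) and increases top→bottom (higher n).
All are in group 1, so atomic radius increases down the group.
The smallest atomic size among these belongs to H.

H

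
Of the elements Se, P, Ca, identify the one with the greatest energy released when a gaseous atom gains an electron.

Se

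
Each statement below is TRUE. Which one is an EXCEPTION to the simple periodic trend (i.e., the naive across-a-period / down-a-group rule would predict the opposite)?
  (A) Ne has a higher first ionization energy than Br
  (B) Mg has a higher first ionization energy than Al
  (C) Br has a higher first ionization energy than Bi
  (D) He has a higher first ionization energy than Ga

The general trend: first ionization energy increases across a period and decreases down a group.
(A) Ne (period 2, group 18) vs Br (period 4, group 17): the stated order agrees with the simple trend.
(B) Mg (period 3, group 2) vs Al (period 3, group 13): the stated order contradicts the simple trend.
(C) Br (period 4, group 17) vs Bi (period 6, group 15): the stated order agrees with the simple trend.
(D) He (period 1, group 18) vs Ga (period 4, group 13): the stated order agrees with the simple trend.
The exception is (B): Al's single 3p electron is easier to remove than one from Mg's filled 3s².

(B)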